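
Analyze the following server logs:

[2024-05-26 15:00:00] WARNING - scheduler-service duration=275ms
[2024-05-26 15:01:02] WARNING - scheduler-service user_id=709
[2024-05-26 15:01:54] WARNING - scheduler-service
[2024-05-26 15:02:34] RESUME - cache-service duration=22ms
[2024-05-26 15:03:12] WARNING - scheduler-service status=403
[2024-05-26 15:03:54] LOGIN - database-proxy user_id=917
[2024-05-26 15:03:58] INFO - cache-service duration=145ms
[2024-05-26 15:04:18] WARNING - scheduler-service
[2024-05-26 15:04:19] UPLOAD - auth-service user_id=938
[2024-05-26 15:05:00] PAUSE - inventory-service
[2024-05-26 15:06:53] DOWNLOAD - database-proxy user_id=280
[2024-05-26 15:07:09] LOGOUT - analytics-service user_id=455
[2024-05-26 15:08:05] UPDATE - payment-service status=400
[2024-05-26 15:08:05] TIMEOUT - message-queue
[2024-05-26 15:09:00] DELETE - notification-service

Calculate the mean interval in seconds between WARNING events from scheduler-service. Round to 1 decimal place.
64.5

To calculate average interval:

1. Find all WARNING events for scheduler-service in order
2. Calculate time gaps between consecutive events
3. Compute mean of gaps: 258 / 4 = 64.5 seconds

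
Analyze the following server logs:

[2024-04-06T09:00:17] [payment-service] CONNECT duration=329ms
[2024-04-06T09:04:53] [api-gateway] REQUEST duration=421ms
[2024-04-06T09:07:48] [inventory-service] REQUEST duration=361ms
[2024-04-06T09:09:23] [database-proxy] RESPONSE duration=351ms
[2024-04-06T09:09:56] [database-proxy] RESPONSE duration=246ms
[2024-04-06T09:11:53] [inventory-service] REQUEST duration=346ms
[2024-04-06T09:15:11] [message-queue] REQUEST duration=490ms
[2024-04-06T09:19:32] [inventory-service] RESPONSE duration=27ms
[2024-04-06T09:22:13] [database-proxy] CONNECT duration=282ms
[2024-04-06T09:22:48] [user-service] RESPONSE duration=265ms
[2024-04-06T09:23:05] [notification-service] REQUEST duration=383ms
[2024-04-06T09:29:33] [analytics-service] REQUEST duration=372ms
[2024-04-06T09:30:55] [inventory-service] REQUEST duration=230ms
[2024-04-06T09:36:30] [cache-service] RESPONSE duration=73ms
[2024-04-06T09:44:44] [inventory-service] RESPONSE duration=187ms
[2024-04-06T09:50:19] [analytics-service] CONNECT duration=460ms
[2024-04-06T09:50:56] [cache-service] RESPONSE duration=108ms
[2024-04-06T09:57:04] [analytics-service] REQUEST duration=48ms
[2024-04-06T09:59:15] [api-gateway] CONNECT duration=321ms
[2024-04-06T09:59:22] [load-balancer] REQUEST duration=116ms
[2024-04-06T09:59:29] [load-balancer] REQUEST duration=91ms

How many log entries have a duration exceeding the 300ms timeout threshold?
10

To count timeouts:

1. Threshold: 300ms
2. Extract duration from each log entry
3. Count entries where duration > 300
4. Timeout count: 10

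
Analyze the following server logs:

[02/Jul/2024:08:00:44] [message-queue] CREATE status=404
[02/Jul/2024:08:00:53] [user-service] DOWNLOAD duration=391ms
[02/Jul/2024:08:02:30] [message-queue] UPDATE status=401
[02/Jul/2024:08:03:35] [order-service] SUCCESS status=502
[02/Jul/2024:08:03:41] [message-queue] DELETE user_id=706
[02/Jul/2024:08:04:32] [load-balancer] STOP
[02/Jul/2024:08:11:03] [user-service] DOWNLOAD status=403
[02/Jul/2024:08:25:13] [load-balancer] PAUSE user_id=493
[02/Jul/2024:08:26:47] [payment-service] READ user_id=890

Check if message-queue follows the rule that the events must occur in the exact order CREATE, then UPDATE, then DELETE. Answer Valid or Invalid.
Valid

To validate ordering:

1. Required order: CREATE → UPDATE → DELETE
2. Rule: the events must occur in the exact order CREATE, then UPDATE, then DELETE
3. Check actual order of events for message-queue
4. Result: Valid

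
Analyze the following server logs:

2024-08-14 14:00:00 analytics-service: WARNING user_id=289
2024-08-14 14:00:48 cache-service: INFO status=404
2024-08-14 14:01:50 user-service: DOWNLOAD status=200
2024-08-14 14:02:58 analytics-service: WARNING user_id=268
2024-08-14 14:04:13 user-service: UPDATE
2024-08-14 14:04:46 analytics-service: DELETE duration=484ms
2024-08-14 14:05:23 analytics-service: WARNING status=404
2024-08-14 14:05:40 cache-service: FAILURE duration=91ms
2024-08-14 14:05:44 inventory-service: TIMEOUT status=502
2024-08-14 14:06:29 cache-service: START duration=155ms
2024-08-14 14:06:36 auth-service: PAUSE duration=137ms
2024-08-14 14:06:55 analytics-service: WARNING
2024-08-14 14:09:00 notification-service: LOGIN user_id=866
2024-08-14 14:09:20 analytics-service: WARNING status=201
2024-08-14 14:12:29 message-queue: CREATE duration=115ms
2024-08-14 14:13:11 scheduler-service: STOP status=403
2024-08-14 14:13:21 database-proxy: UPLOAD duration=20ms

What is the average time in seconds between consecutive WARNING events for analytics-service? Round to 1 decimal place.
140.0

To calculate average interval:

1. Find all WARNING events for analytics-service in order
2. Calculate time gaps between consecutive events
3. Compute mean of gaps: 560 / 4 = 140.0 seconds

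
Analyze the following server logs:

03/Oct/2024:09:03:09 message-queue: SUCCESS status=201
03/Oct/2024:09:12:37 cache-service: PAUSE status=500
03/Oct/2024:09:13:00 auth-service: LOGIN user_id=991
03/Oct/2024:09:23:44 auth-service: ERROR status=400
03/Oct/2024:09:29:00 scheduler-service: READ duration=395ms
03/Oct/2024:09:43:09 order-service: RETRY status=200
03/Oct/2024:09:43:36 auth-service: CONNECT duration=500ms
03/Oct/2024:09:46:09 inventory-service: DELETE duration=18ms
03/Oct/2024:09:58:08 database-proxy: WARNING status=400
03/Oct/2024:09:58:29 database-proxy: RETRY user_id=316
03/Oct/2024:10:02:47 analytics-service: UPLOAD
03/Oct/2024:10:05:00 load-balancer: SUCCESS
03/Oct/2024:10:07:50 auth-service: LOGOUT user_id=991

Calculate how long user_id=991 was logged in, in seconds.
3290

To calculate session duration:

1. Find LOGIN event for user_id=991: 03/Oct/2024:09:13:00
2. Find LOGOUT event for user_id=991: 03/Oct/2024:10:07:50
3. Session duration: 03/Oct/2024:10:07:50 - 03/Oct/2024:09:13:00 = 3290 seconds (54 minutes)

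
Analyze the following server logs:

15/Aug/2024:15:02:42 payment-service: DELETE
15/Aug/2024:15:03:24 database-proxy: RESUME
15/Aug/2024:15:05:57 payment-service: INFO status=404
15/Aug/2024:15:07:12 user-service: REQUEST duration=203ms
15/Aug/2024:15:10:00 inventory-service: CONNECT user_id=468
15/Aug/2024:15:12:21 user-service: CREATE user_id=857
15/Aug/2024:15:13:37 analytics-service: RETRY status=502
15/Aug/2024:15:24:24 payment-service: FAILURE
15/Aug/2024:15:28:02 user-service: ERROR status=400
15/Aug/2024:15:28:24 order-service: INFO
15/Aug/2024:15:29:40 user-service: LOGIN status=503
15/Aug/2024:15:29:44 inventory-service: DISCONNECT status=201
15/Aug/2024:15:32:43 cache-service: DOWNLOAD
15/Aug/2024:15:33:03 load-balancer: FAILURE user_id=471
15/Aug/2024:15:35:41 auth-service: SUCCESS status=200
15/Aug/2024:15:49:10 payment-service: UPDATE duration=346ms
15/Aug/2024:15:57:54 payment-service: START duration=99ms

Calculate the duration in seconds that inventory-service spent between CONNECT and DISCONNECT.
1184

To calculate state duration:

1. Find CONNECT event for inventory-service: 15/Aug/2024:15:10:00
2. Find DISCONNECT event for inventory-service: 15/Aug/2024:15:29:44
3. Calculate duration: 15/Aug/2024:15:29:44 - 15/Aug/2024:15:10:00 = 1184 seconds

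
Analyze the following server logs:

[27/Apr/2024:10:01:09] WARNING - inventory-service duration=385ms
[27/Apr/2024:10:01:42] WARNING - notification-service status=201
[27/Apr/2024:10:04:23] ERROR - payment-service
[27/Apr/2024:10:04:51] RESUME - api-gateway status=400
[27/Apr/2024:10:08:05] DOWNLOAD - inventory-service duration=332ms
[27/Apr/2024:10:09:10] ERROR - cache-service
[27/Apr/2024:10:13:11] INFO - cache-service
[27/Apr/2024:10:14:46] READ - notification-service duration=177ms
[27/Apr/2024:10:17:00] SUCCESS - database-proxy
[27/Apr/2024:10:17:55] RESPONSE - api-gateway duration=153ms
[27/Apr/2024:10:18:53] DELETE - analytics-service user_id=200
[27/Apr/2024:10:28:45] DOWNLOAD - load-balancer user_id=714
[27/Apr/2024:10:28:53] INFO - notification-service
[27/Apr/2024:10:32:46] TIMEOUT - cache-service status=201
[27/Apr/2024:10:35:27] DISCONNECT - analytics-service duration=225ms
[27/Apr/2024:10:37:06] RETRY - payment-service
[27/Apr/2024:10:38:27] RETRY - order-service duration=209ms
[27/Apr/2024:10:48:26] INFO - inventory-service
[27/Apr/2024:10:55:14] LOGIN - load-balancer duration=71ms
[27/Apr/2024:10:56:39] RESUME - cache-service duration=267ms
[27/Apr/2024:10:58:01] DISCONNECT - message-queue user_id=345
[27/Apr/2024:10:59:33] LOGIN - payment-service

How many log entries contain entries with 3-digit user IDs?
3

To find matching entries:

1. Pattern to match: entries with 3-digit user IDs
2. Scan each log entry for the pattern
3. Count matches: 3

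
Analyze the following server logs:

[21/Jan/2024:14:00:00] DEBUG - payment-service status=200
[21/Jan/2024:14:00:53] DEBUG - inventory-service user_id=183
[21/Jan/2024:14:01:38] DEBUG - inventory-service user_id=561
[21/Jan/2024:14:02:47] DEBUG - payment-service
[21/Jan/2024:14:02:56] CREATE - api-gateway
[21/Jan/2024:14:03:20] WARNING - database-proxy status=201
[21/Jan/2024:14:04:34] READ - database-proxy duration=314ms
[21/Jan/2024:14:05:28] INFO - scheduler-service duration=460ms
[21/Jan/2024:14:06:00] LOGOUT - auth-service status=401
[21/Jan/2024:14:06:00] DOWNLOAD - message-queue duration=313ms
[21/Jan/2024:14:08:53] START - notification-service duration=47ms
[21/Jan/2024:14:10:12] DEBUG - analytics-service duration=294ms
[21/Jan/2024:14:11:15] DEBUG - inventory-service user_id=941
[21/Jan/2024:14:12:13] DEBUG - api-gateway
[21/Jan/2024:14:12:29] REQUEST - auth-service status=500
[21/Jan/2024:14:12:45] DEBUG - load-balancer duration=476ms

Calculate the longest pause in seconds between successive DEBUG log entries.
445

To find the longest gap:

1. Extract all DEBUG events in chronological order
2. Calculate time differences between consecutive events
3. Find the maximum difference
4. Longest gap: 445 seconds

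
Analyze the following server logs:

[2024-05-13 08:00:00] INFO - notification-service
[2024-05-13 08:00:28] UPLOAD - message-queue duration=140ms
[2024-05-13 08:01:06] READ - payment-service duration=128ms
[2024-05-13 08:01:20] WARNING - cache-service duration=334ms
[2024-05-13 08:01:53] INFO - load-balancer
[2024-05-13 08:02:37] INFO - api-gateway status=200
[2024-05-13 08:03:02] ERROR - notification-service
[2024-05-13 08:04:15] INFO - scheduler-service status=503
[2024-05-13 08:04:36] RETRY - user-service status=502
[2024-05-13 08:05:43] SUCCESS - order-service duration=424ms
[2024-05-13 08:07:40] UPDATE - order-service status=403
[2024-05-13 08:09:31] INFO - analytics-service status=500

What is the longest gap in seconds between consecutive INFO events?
316

To find the longest gap:

1. Extract all INFO events in chronological order
2. Calculate time differences between consecutive events
3. Find the maximum difference
4. Longest gap: 316 seconds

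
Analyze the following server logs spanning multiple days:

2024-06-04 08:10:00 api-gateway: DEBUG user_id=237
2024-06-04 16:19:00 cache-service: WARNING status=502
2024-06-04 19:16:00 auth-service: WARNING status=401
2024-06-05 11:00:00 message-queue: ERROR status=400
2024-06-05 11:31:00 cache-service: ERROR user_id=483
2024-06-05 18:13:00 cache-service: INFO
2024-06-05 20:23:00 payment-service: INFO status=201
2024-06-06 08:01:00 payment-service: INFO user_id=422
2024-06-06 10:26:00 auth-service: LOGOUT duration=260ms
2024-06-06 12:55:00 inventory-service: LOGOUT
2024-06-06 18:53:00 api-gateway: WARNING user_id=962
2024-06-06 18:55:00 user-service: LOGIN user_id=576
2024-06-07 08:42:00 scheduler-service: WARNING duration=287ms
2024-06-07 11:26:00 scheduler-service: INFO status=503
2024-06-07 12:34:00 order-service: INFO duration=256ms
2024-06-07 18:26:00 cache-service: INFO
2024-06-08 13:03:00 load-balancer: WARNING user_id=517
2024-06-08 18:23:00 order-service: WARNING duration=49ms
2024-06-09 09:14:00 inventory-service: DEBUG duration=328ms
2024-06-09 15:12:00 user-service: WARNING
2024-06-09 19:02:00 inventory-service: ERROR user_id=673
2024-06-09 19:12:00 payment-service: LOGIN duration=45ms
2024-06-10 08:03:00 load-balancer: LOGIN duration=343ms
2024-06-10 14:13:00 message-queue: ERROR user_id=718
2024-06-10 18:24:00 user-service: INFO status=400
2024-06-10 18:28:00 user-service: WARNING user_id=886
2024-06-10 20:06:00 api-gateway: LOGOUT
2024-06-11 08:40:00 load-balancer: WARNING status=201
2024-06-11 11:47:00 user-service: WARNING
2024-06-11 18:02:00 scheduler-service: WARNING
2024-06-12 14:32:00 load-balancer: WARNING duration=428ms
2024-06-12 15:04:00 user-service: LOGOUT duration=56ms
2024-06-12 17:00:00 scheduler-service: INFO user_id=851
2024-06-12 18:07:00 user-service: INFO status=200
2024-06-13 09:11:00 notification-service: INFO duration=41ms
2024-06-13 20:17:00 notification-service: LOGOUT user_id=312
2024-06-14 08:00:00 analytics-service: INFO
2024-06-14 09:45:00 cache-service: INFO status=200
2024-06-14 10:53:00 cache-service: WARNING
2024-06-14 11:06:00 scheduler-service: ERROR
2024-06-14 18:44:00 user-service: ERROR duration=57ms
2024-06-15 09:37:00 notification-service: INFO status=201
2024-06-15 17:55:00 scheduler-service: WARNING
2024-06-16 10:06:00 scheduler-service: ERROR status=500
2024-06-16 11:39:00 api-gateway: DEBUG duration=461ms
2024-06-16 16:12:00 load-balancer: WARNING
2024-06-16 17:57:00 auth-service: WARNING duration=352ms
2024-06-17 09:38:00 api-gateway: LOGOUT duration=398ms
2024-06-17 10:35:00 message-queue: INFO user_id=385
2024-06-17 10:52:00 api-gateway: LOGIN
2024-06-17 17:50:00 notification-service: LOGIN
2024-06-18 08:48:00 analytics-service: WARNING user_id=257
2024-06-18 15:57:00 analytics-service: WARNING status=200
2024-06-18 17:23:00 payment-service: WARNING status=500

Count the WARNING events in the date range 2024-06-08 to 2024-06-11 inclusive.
7

To filter by date range:

1. Date range: 2024-06-08 through 2024-06-11, both dates inclusive
2. Filter for WARNING events whose date falls in this range
3. Count matching events: 7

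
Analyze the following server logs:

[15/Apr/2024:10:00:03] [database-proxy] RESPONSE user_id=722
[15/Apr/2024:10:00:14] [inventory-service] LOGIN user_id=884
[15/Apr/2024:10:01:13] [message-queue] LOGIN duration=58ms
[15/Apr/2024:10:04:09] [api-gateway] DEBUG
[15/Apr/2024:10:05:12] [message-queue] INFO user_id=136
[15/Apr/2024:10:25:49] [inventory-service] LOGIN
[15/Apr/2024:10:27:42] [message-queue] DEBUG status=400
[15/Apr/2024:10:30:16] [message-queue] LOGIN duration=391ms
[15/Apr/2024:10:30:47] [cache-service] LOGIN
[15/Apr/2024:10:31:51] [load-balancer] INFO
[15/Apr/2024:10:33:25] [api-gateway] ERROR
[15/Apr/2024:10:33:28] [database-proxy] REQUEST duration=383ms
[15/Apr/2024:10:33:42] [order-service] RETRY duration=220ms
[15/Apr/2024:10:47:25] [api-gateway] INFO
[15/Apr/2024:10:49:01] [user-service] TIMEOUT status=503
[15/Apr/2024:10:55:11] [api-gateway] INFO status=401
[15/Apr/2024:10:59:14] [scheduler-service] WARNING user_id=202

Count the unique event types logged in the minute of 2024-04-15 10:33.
3

To count unique event types:

1. Filter events in the minute starting at 2024-04-15 10:33
2. Extract event types from matching entries
3. Count unique types: 3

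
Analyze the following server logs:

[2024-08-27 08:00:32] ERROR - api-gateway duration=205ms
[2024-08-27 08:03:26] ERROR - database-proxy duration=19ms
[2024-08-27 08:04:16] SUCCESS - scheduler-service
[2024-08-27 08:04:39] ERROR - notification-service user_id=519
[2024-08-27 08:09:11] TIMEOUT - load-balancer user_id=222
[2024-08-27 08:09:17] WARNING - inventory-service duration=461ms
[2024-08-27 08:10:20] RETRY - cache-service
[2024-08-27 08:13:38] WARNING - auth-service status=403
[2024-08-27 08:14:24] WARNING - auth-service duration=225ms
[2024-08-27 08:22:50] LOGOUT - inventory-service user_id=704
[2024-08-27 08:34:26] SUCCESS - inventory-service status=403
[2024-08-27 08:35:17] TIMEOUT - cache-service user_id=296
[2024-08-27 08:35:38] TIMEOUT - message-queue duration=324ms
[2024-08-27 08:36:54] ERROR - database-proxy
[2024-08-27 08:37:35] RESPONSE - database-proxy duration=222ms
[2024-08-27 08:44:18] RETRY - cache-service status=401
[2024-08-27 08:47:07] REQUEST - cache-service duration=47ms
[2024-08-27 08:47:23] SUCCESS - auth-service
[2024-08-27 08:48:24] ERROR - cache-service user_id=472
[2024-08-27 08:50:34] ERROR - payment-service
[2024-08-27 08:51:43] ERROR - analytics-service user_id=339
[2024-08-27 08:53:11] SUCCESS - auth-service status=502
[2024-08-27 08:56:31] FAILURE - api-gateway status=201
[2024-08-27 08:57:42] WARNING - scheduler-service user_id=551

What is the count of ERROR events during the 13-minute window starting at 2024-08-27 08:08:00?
0

To count events in the time window:

1. Window boundaries: 2024-08-27 08:08:00 to 2024-08-27 08:21:00
2. Filter for ERROR events within this window
3. Count matching events: 0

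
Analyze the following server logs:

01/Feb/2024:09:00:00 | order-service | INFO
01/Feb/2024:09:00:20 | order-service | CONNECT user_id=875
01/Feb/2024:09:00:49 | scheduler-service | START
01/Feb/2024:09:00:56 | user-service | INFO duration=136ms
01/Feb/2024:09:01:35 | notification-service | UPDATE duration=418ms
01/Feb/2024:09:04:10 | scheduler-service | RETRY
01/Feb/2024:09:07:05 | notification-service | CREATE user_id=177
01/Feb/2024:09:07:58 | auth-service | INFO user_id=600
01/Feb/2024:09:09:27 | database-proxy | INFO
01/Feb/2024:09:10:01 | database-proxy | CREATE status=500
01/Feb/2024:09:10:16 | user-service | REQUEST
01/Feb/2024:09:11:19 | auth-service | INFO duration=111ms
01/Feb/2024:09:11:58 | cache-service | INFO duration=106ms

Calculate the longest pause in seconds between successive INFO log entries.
422

To find the longest gap:

1. Extract all INFO events in chronological order
2. Calculate time differences between consecutive events
3. Find the maximum difference
4. Longest gap: 422 seconds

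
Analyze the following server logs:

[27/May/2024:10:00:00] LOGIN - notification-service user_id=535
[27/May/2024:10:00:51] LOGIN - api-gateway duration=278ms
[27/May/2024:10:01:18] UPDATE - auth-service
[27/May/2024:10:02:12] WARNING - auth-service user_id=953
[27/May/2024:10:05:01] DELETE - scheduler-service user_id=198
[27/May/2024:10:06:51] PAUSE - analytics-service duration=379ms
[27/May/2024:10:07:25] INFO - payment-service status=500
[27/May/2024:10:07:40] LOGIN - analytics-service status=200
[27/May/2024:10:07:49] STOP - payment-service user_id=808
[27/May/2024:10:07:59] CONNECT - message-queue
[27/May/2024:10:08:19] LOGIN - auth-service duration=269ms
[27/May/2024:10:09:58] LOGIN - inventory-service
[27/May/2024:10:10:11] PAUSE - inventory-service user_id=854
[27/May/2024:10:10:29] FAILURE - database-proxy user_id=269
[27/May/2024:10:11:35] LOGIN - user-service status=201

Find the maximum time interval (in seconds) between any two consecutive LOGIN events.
409

To find the longest gap:

1. Extract all LOGIN events in chronological order
2. Calculate time differences between consecutive events
3. Find the maximum difference
4. Longest gap: 409 seconds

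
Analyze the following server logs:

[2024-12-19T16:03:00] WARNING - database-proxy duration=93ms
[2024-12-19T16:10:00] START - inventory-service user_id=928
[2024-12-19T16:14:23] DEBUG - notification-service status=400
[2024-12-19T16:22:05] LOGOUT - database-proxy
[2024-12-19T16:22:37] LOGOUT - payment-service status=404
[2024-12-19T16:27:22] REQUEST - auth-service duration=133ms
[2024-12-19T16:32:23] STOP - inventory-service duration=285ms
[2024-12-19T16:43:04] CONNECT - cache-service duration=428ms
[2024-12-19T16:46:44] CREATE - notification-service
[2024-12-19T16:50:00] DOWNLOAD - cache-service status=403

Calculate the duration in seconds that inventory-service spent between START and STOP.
1343

To calculate state duration:

1. Find START event for inventory-service: 2024-12-19T16:10:00
2. Find STOP event for inventory-service: 2024-12-19T16:32:23
3. Calculate duration: 2024-12-19T16:32:23 - 2024-12-19T16:10:00 = 1343 seconds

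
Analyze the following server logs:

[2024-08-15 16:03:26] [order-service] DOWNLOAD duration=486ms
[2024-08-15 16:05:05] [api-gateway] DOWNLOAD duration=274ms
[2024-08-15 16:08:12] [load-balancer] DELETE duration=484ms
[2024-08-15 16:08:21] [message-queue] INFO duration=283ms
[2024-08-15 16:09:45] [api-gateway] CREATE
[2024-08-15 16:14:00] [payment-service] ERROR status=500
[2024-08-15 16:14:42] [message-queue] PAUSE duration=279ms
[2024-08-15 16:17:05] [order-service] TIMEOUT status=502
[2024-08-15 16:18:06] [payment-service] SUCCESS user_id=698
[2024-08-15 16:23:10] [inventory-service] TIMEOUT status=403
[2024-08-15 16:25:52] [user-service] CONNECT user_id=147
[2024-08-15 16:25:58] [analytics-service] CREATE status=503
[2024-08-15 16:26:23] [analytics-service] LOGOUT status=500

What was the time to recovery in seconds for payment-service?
246

To calculate recovery time:

1. Find ERROR event for payment-service: 2024-08-15 16:14:00
2. Find next SUCCESS event for payment-service: 2024-08-15 16:18:06
3. Recovery time: 2024-08-15 16:18:06 - 2024-08-15 16:14:00 = 246 seconds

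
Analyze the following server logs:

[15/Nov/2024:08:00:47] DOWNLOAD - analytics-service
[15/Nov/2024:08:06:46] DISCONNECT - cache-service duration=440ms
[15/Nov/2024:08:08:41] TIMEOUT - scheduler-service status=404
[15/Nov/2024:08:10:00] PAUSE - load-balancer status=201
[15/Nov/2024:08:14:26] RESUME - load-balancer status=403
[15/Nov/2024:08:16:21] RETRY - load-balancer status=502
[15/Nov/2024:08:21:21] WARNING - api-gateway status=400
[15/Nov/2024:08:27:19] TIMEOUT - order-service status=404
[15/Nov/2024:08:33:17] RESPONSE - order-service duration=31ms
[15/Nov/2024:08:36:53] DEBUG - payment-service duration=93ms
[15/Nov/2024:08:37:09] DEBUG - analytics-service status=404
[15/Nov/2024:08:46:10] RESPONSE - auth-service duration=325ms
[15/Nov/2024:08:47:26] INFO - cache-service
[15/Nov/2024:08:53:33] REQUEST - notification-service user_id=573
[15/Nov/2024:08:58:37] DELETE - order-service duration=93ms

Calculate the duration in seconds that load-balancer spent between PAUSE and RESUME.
266

To calculate state duration:

1. Find PAUSE event for load-balancer: 15/Nov/2024:08:10:00
2. Find RESUME event for load-balancer: 15/Nov/2024:08:14:26
3. Calculate duration: 15/Nov/2024:08:14:26 - 15/Nov/2024:08:10:00 = 266 seconds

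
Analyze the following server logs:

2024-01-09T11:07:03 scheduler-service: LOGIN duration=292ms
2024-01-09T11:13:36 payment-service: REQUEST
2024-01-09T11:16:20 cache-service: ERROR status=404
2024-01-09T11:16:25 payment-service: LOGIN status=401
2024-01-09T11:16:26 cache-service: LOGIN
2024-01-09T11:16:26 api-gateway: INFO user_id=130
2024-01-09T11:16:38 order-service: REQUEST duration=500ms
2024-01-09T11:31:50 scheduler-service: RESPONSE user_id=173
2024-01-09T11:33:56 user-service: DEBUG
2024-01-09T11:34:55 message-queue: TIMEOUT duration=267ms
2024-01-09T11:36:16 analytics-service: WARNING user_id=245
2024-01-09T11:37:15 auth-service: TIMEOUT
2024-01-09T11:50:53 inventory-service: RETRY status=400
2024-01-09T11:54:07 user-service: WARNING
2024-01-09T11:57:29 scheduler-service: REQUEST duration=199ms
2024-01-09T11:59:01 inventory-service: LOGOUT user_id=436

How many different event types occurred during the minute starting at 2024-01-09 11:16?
4

To count unique event types:

1. Filter events in the minute starting at 2024-01-09 11:16
2. Extract event types from matching entries
3. Count unique types: 4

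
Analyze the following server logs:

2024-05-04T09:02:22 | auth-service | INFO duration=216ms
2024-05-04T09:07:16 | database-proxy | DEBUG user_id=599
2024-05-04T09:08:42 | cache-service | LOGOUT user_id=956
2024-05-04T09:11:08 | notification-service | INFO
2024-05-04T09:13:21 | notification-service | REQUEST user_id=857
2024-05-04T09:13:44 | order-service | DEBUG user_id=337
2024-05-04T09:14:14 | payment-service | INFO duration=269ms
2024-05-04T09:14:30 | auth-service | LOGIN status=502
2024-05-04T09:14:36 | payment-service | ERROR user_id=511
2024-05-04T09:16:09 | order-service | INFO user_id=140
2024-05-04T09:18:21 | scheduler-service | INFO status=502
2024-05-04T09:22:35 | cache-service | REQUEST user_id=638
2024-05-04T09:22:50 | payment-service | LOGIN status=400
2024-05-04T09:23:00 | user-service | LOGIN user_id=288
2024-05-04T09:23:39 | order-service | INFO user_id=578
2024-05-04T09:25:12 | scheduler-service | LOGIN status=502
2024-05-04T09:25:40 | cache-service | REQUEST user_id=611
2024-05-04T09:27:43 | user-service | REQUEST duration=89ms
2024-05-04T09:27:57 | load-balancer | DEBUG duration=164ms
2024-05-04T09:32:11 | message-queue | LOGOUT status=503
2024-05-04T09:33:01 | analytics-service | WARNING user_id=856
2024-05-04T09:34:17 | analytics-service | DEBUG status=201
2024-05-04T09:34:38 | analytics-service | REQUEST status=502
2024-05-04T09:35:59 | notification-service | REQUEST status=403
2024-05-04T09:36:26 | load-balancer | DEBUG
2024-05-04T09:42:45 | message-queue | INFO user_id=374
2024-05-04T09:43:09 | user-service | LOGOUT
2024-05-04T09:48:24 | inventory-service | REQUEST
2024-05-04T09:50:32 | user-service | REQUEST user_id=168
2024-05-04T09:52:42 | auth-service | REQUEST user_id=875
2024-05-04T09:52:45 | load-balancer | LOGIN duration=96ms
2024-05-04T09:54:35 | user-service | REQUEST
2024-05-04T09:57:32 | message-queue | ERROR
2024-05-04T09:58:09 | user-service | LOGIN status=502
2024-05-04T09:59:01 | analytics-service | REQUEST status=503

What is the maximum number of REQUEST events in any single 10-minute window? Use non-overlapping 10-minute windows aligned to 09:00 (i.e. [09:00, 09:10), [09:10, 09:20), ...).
4

To find the burst window:

1. Divide the log period into non-overlapping 10-minute windows starting at 09:00
2. Count REQUEST events in each window
3. Find the window with maximum count
4. Maximum events in a window: 4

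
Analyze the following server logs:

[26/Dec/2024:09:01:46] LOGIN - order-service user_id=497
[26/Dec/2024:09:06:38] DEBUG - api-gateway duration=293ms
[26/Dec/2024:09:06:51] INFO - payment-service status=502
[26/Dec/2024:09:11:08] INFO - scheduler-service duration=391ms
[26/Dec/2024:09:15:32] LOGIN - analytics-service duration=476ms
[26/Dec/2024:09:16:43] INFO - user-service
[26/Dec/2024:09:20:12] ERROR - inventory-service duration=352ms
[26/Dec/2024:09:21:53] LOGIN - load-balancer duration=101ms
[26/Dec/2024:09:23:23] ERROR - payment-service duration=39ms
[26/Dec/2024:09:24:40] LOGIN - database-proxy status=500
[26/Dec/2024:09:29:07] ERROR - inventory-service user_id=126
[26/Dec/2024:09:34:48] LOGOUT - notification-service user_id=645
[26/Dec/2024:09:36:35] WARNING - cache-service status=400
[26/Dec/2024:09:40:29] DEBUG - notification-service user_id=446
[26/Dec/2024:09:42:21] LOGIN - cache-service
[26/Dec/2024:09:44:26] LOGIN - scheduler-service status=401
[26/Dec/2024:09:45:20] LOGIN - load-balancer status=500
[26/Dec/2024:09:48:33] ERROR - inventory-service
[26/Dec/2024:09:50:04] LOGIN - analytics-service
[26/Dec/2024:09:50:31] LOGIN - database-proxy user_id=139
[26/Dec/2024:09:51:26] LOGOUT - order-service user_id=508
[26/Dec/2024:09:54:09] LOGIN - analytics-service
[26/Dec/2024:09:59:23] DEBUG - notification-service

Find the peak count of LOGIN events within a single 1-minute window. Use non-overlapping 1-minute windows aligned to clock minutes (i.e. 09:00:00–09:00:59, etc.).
2

To find the burst window:

1. Divide the log period into non-overlapping 1-minute windows starting at 09:00
2. Count LOGIN events in each window
3. Find the window with maximum count
4. Maximum events in a window: 2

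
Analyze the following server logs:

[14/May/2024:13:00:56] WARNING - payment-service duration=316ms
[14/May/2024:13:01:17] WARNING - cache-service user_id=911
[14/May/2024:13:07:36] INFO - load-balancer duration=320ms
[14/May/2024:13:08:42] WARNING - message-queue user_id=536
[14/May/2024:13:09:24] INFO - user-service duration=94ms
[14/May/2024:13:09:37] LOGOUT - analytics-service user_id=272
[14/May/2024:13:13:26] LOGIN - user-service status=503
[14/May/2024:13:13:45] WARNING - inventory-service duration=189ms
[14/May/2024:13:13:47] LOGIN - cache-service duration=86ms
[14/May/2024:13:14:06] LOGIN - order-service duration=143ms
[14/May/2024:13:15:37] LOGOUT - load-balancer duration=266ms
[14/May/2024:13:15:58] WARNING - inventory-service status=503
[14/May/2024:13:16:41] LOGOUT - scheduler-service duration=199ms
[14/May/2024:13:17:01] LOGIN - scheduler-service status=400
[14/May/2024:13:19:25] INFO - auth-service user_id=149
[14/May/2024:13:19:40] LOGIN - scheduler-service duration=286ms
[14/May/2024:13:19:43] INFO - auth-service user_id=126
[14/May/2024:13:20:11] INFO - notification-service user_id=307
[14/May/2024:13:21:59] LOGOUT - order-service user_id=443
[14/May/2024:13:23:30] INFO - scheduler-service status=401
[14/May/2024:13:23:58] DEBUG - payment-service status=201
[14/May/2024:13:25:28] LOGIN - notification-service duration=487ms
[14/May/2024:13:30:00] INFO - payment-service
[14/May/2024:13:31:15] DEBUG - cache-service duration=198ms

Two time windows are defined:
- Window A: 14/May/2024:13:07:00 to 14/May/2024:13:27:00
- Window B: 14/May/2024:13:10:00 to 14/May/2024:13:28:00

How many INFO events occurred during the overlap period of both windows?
4

To find overlap events:

1. Window A: 14/May/2024:13:07:00 to 14/May/2024:13:27:00
2. Window B: 14/May/2024:13:10:00 to 14/May/2024:13:28:00
3. Overlap period: 14/May/2024:13:10:00 to 14/May/2024:13:27:00
4. Count INFO events in overlap: 4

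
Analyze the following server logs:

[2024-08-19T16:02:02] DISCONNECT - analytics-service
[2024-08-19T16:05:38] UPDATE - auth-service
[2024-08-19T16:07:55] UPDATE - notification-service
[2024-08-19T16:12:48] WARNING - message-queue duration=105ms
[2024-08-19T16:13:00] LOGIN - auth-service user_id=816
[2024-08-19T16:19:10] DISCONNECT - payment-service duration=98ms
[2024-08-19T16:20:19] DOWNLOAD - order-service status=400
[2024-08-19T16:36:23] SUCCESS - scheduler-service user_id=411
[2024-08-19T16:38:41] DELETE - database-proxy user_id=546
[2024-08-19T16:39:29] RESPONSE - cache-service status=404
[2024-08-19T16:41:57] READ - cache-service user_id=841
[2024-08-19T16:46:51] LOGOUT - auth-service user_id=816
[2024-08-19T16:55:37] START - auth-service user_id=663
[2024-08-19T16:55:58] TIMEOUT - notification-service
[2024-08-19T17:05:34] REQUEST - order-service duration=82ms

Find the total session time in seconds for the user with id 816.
2031

To calculate session duration:

1. Find LOGIN event for user_id=816: 2024-08-19T16:13:00
2. Find LOGOUT event for user_id=816: 2024-08-19T16:46:51
3. Session duration: 2024-08-19T16:46:51 - 2024-08-19T16:13:00 = 2031 seconds (33 minutes)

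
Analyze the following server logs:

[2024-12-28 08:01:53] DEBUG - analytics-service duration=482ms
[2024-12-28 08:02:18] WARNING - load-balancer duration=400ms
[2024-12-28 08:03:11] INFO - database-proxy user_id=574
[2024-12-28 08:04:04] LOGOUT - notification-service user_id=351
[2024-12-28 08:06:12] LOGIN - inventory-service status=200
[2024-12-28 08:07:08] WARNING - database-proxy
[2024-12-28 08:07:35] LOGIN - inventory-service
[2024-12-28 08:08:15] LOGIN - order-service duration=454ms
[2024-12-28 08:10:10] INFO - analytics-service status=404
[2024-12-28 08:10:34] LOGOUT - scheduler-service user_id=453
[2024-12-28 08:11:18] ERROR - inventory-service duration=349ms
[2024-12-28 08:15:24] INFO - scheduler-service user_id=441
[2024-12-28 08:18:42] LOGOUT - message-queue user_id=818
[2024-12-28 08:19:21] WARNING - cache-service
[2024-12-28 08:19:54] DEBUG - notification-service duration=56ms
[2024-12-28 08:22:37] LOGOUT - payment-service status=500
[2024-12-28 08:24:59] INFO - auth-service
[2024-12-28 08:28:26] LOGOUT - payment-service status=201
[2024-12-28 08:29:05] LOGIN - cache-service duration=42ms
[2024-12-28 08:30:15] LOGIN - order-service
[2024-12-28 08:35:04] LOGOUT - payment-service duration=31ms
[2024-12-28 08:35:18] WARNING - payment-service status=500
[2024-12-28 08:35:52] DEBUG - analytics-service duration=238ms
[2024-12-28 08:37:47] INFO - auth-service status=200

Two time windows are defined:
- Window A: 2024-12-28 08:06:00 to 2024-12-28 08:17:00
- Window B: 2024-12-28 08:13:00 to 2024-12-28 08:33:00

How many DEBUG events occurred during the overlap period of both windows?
0

To find overlap events:

1. Window A: 2024-12-28 08:06:00 to 2024-12-28 08:17:00
2. Window B: 2024-12-28 08:13:00 to 2024-12-28 08:33:00
3. Overlap period: 2024-12-28 08:13:00 to 2024-12-28 08:17:00
4. Count DEBUG events in overlap: 0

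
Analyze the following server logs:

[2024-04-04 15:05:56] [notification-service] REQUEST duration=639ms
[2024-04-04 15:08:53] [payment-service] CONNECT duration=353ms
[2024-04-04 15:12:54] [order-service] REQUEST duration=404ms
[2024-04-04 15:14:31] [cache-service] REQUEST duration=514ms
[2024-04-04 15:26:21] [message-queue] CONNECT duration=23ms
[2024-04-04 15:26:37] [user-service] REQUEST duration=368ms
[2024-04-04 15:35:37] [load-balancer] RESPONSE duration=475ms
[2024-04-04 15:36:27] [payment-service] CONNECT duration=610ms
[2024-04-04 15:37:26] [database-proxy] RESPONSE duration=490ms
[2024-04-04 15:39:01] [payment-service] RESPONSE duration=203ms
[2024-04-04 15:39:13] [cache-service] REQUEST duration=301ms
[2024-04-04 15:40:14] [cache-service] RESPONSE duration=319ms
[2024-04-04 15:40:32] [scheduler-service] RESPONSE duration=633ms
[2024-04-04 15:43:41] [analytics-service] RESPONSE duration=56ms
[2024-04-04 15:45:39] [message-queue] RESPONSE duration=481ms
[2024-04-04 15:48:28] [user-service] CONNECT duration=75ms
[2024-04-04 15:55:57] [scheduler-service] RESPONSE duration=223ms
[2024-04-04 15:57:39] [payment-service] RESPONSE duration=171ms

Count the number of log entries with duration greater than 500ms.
4

To count timeouts:

1. Threshold: 500ms
2. Extract duration from each log entry
3. Count entries where duration > 500
4. Timeout count: 4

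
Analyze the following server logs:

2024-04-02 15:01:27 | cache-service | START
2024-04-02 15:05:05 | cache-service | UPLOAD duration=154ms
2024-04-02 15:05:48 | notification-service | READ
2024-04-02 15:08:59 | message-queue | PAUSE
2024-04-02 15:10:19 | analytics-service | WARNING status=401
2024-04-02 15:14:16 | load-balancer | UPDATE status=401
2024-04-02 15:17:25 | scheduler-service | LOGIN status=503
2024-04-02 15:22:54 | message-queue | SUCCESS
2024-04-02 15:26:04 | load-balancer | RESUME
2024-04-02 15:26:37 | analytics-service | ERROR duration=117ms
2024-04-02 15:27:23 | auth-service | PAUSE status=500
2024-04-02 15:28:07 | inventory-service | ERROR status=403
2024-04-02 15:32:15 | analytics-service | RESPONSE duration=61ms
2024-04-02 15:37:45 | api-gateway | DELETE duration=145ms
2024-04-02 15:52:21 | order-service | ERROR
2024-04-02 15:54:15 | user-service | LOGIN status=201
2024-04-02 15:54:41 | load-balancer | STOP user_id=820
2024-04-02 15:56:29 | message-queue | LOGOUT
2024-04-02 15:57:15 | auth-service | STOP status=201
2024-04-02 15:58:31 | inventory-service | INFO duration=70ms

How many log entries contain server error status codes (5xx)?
2

To find matching entries:

1. Pattern to match: server error status codes (5xx)
2. Scan each log entry for the pattern
3. Count matches: 2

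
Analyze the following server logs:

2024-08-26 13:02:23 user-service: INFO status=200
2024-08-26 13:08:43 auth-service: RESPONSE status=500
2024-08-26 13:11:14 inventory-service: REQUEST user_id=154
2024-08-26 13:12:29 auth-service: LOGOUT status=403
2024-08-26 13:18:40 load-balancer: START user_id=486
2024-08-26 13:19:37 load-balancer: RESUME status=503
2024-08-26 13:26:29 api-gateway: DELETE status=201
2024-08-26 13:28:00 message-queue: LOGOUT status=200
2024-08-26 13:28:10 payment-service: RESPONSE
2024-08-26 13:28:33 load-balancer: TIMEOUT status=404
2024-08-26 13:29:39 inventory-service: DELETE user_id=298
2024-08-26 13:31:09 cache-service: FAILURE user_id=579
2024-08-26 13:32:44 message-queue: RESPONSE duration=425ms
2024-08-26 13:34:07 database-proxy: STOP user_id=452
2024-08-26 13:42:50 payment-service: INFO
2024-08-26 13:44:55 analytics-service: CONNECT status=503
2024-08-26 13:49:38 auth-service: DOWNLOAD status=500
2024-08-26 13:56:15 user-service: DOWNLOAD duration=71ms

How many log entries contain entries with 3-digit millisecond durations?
1

To find matching entries:

1. Pattern to match: entries with 3-digit millisecond durations
2. Scan each log entry for the pattern
3. Count matches: 1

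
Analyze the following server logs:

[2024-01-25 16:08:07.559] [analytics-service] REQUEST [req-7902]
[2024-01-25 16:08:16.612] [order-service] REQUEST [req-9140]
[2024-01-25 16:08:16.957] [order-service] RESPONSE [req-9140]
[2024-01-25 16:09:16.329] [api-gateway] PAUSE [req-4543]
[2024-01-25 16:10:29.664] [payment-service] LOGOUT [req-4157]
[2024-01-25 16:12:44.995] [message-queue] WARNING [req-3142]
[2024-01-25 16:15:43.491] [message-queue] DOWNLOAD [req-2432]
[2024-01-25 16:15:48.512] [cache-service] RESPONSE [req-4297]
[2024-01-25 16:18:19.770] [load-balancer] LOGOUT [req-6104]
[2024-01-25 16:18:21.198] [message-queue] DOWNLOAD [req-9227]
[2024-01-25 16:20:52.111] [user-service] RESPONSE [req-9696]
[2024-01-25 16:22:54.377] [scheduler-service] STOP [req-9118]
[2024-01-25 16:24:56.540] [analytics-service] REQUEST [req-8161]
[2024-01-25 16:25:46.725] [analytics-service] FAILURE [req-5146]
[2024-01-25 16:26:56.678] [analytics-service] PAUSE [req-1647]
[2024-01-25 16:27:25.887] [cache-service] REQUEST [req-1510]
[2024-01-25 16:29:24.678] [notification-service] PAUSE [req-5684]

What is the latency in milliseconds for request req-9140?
345

To calculate latency:

1. Find REQUEST with id req-9140: 2024-01-25 16:08:16.612
2. Find RESPONSE with id req-9140: 2024-01-25 16:08:16.957
3. Latency: 2024-01-25 16:08:16.957 - 2024-01-25 16:08:16.612 = 345ms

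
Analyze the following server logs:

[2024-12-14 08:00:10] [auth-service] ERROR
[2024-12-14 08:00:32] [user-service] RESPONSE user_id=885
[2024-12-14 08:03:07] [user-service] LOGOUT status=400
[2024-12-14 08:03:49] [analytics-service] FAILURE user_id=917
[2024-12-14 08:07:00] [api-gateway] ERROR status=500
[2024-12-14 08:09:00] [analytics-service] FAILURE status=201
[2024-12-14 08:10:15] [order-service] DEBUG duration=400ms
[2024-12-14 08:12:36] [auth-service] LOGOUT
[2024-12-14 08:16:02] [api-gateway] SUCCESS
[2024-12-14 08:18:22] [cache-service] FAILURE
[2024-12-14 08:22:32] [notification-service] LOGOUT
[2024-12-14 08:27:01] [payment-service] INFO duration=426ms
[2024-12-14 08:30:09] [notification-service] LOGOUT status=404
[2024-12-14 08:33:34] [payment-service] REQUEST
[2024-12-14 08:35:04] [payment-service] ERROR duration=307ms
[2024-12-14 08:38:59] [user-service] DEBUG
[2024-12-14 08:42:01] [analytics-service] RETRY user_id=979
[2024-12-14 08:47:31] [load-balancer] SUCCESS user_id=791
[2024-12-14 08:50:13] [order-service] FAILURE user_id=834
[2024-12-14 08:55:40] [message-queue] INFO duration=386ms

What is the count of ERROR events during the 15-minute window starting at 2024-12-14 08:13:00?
0

To count events in the time window:

1. Window boundaries: 2024-12-14 08:13:00 to 2024-12-14 08:28:00
2. Filter for ERROR events within this window
3. Count matching events: 0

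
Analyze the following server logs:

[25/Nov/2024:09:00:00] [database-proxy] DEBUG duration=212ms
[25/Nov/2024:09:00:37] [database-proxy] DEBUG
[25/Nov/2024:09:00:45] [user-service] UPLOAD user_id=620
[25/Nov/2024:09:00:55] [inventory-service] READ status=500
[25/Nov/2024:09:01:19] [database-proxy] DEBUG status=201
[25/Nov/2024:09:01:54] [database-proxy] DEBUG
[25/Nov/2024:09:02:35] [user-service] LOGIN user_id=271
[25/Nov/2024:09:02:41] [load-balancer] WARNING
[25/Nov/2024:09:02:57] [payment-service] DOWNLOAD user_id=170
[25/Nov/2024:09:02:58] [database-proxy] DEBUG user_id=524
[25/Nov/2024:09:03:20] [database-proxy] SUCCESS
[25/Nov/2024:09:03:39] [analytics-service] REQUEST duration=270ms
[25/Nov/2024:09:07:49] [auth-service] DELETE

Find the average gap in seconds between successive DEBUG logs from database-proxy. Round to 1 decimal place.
44.5

To calculate average interval:

1. Find all DEBUG events for database-proxy in order
2. Calculate time gaps between consecutive events
3. Compute mean of gaps: 178 / 4 = 44.5 seconds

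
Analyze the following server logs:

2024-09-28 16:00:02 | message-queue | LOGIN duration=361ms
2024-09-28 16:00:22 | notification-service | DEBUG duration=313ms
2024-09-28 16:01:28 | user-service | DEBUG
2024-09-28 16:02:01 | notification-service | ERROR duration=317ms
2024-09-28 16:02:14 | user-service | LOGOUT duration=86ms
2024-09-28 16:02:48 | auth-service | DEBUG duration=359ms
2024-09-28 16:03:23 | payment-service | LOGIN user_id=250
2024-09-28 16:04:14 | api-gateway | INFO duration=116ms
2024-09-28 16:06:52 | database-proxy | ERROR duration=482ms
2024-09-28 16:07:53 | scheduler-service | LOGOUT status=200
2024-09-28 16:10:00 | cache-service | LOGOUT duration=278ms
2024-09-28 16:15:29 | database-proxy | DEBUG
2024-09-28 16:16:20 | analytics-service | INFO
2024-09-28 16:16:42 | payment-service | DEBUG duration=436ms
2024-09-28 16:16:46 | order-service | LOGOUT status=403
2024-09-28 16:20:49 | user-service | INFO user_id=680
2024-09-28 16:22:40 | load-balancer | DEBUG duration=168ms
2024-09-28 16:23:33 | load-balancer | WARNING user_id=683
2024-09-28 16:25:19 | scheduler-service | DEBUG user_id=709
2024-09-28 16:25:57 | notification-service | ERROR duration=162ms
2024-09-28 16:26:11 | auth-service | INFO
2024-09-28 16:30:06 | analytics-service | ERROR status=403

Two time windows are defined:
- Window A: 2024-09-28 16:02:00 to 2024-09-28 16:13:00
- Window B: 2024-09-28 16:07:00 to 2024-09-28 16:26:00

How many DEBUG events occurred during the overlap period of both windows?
0

To find overlap events:

1. Window A: 2024-09-28 16:02:00 to 2024-09-28 16:13:00
2. Window B: 2024-09-28 16:07:00 to 2024-09-28 16:26:00
3. Overlap period: 2024-09-28 16:07:00 to 2024-09-28 16:13:00
4. Count DEBUG events in overlap: 0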